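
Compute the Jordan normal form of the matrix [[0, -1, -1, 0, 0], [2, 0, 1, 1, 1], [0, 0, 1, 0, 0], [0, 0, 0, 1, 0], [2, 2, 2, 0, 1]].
J = [[0, 1, 0, 0, 0], [0, 0, 0, 0, 0], [0, 0, 1, 0, 0], [0, 0, 0, 1, 0], [0, 0, 0, 0, 1]]

The characteristic polynomial is det(xI - A) = x^2(x - 1)^3, so the eigenvalues are 0 (algebraic multiplicity 2), 1 (algebraic multiplicity 3).

For λ = 0: rank(A) = 4, rank(A^2) = 3. The eigenspace has dimension 5 - 4 = 1, so there is 1 Jordan block; the rank sequence gives block sizes [2].

For λ = 1: rank(A - I) = 2. The eigenspace has dimension 5 - 2 = 3, so there are 3 Jordan blocks; the rank sequence gives block sizes [1, 1, 1].

Assembling the blocks gives the Jordan form J above.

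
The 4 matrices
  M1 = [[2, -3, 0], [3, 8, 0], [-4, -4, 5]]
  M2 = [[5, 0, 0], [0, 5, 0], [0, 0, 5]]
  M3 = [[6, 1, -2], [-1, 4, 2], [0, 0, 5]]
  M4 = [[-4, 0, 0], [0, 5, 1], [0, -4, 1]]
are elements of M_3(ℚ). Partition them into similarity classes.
3 classes: {M1, M3}, {M2}, {M4}

Characteristic polynomials: χ_{M1} = (x - 5)^3, χ_{M2} = (x - 5)^3, χ_{M3} = (x - 5)^3, χ_{M4} = (x - 3)^2(x + 4).

{M1, M3}: invariant factors x - 5, (x - 5)^2.

{M2}: invariant factors x - 5, x - 5, x - 5.

{M4}: invariant factors (x - 3)^2(x + 4).

Matrices are similar if and only if their invariant-factor lists agree; the partition into similarity classes is {M1, M3}, {M2}, {M4}.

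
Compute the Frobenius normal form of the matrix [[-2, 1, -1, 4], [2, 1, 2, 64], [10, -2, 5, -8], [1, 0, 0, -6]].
R = [[3, 0, 0, 0], [0, 0, 0, 48], [0, 1, 0, 8], [0, 0, 1, -5]]

The invariant factors of A (the non-unit diagonal entries of the Smith normal form of xI - A over ℚ[x]) are x - 3, (x - 3)(x + 4)^2, each dividing the next. The characteristic polynomial is their product, (x - 3)^2(x + 4)^2.

The rational canonical form is the block-diagonal matrix of companion matrices C(f_i):
R = [[3, 0, 0, 0], [0, 0, 0, 48], [0, 1, 0, 8], [0, 0, 1, -5]].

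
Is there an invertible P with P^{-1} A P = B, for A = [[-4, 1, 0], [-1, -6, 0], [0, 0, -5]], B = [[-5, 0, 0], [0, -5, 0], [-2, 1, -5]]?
Two matrices over a field are similar if and only if they have the same invariant factors.

Both A and B have characteristic polynomial (x + 5)^3 and minimal polynomial (x + 5)^2. Computing further, both have invariant factors x + 5, (x + 5)^2. Hence A and B are similar.

Yes.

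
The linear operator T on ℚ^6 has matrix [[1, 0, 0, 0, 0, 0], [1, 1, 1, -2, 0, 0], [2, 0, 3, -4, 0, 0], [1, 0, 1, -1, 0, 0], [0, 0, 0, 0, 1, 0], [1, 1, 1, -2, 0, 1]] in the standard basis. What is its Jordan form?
J = [[1, 1, 0, 0, 0, 0], [0, 1, 1, 0, 0, 0], [0, 0, 1, 0, 0, 0], [0, 0, 0, 1, 0, 0], [0, 0, 0, 0, 1, 0], [0, 0, 0, 0, 0, 1]]

The characteristic polynomial is det(xI - A) = (x - 1)^6, so the eigenvalues are 1 (algebraic multiplicity 6).

For λ = 1: rank(A - I) = 2, rank((A - I)^2) = 1, rank((A - I)^3) = 0. The eigenspace has dimension 6 - 2 = 4, so there are 4 Jordan blocks; the rank sequence gives block sizes [3, 1, 1, 1].

Assembling the blocks gives the Jordan form J above.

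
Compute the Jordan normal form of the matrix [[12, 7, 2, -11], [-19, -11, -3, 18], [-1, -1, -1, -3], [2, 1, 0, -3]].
J = [[-1, 1, 0, 0], [0, -1, 1, 0], [0, 0, -1, 0], [0, 0, 0, 0]]

The characteristic polynomial is det(xI - A) = x(x + 1)^3, so the eigenvalues are -1 (algebraic multiplicity 3), 0 (algebraic multiplicity 1).

For λ = -1: rank(A + I) = 3, rank((A + I)^2) = 2, rank((A + I)^3) = 1. The eigenspace has dimension 4 - 3 = 1, so there is 1 Jordan block; the rank sequence gives block sizes [3].

For λ = 0: algebraic multiplicity 1 gives one 1×1 block.

Assembling the blocks gives the Jordan form J above.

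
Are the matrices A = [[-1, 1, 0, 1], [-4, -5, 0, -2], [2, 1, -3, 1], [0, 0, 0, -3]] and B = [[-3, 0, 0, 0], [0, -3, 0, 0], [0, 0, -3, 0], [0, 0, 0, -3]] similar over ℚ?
Both have characteristic polynomial (x + 3)^4, but the minimal polynomial of A is (x + 3)^2 while the minimal polynomial of B is x + 3. The minimal polynomial is a similarity invariant, so A and B are not similar.

No.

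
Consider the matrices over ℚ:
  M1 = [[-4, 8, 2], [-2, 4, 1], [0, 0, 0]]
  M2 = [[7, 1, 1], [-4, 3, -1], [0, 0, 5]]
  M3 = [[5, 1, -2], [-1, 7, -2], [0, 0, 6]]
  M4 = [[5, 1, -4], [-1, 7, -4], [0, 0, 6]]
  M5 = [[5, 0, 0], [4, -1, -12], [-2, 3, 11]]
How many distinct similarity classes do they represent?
4 classes: {M1}, {M2}, {M3, M4}, {M5}

Characteristic polynomials: χ_{M1} = x^3, χ_{M2} = (x - 5)^3, χ_{M3} = (x - 6)^3, χ_{M4} = (x - 6)^3, χ_{M5} = (x - 5)^3.

{M1}: invariant factors x, x^2.

{M2}: invariant factors (x - 5)^3.

{M3, M4}: invariant factors x - 6, (x - 6)^2.

{M5}: invariant factors x - 5, (x - 5)^2.

Matrices are similar if and only if their invariant-factor lists agree; the partition into similarity classes is {M1}, {M2}, {M3, M4}, {M5}.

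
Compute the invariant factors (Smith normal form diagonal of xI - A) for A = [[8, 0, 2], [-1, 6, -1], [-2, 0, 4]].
The Jordan structure of A has elementary divisors (x - 6)^2, (x - 6). Arranging the block sizes at each eigenvalue in decreasing order and taking row products gives the invariant factors.

Invariant factors (smallest first, each dividing the next): x - 6, (x - 6)^2.

Check: the last factor (x - 6)^2 is the minimal polynomial, and the product (x - 6)^3 is the characteristic polynomial.

x - 6, (x - 6)^2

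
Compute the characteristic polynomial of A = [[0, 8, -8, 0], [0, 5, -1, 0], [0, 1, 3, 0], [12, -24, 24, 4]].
xI - A = [[x, -8, 8, 0], [0, x - 5, 1, 0], [0, -1, x - 3, 0], [-12, 24, -24, x - 4]].

Expanding det(xI - A) along the first row:
det(xI - A) = + (x)·det([[x - 5, 1, 0], [-1, x - 3, 0], [24, -24, x - 4]]) - (-8)·det([[0, 1, 0], [0, x - 3, 0], [-12, -24, x - 4]]) + (8)·det([[0, x - 5, 0], [0, -1, 0], [-12, 24, x - 4]]) - (0)·det([[0, x - 5, 1], [0, -1, x - 3], [-12, 24, -24]]).

Evaluating gives χ_A(x) = x^4 - 12x^3 + 48x^2 - 64x = x(x - 4)^3.

χ_A(x) = x(x - 4)^3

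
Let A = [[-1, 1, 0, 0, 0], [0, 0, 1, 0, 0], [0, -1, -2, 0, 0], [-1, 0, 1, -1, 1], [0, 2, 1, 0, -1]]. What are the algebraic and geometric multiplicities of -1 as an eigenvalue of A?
The characteristic polynomial is (x + 1)^5, so the factor x + 1 appears with exponent 5: the algebraic multiplicity is 5.

rank(A + I) = 3, so the eigenspace has dimension 5 - 3 = 2: the geometric multiplicity is 2.

Since 2 < 5, A is not diagonalizable.

algebraic multiplicity 5, geometric multiplicity 2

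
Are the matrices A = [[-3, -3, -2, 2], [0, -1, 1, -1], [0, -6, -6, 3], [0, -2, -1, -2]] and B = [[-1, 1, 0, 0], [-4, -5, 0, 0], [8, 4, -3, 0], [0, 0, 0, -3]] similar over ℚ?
Both have characteristic polynomial (x + 3)^4, but the minimal polynomial of A is (x + 3)^3 while the minimal polynomial of B is (x + 3)^2. The minimal polynomial is a similarity invariant, so A and B are not similar.

No.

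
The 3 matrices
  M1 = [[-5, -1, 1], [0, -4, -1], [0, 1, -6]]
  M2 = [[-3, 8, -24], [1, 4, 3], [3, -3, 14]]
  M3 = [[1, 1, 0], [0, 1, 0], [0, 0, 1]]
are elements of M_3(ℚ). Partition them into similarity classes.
3 classes: {M1}, {M2}, {M3}

Characteristic polynomials: χ_{M1} = (x + 5)^3, χ_{M2} = (x - 5)^3, χ_{M3} = (x - 1)^3.

{M1}: invariant factors x + 5, (x + 5)^2.

{M2}: invariant factors x - 5, (x - 5)^2.

{M3}: invariant factors x - 1, (x - 1)^2.

Matrices are similar if and only if their invariant-factor lists agree; the partition into similarity classes is {M1}, {M2}, {M3}.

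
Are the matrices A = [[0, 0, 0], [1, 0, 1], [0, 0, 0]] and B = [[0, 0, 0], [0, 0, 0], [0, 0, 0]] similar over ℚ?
Both have characteristic polynomial x^3, but the minimal polynomial of A is x^2 while the minimal polynomial of B is x. The minimal polynomial is a similarity invariant, so A and B are not similar.

No.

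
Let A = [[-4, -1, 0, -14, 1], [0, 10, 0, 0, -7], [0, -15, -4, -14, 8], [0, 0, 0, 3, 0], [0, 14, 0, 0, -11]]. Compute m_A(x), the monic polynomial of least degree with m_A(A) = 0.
The characteristic polynomial factors as (x - 3)^2(x + 4)^3. The minimal polynomial is ∏(x - λ)^{k_λ} where k_λ is the size of the largest Jordan block at λ.

For λ = -4: rank(A + 4I) = 3, and the largest Jordan block has size 2 (the smallest k with rank((A + 4I)^k) = rank((A + 4I)^(k+1))).
For λ = 3: rank(A - 3I) = 3, and the largest Jordan block has size 1 (the smallest k with rank((A - 3I)^k) = rank((A - 3I)^(k+1))).

So m_A(x) = (x - 3)(x + 4)^2.

m_A(x) = (x - 3)(x + 4)^2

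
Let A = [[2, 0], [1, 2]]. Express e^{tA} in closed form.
A has Jordan form J = [[2, 1], [0, 2]] with A = PJP^{-1}, so e^{tA} = P e^{tJ} P^{-1}.

For a Jordan block J_k(λ), e^{tJ_k(λ)} = e^{λt} · (I + tN + t^2 N^2/2! + ... + t^{k-1} N^{k-1}/(k-1)!) where N is the nilpotent superdiagonal part.

Assembling the blocks and conjugating back gives the entries of e^{tA} as shown above.

e^{tA} = [[e^{2*t}, 0], [t*e^{2*t}, e^{2*t}]]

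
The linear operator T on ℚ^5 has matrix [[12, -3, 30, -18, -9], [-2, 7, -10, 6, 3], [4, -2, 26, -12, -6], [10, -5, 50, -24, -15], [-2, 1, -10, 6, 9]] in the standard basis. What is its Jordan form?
J = [[6, 1, 0, 0, 0], [0, 6, 0, 0, 0], [0, 0, 6, 0, 0], [0, 0, 0, 6, 0], [0, 0, 0, 0, 6]]

The characteristic polynomial is det(xI - A) = (x - 6)^5, so the eigenvalues are 6 (algebraic multiplicity 5).

For λ = 6: rank(A - 6I) = 1, rank((A - 6I)^2) = 0. The eigenspace has dimension 5 - 1 = 4, so there are 4 Jordan blocks; the rank sequence gives block sizes [2, 1, 1, 1].

Assembling the blocks gives the Jordan form J above.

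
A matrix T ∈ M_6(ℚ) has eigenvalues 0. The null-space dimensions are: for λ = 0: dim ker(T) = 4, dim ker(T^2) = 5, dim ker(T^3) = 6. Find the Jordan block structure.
λ = 0: successive nullity increments [4, 1, 1] count blocks of size ≥ k; block sizes are [3, 1, 1, 1].

Jordan blocks: (0, 3), (0, 1), (0, 1), (0, 1)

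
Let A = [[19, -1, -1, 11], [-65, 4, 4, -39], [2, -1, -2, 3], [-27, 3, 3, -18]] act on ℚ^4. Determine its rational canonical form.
The invariant factors of A (the non-unit diagonal entries of the Smith normal form of xI - A over ℚ[x]) are (x - 3)(x^3 - 2x + 5), each dividing the next. The characteristic polynomial is their product, (x - 3)(x^3 - 2x + 5).

The rational canonical form is the block-diagonal matrix of companion matrices C(f_i):
R = [[0, 0, 0, 15], [1, 0, 0, -11], [0, 1, 0, 2], [0, 0, 1, 3]].

Note the characteristic polynomial does not split into linear factors over ℚ, so A has no Jordan form over ℚ; the rational canonical form exists over any field.

R = [[0, 0, 0, 15], [1, 0, 0, -11], [0, 1, 0, 2], [0, 0, 1, 3]]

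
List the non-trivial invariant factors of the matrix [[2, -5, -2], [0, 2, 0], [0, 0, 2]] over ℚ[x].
The Jordan structure of A has elementary divisors (x - 2)^2, (x - 2). Arranging the block sizes at each eigenvalue in decreasing order and taking row products gives the invariant factors.

Invariant factors (smallest first, each dividing the next): x - 2, (x - 2)^2.

Check: the last factor (x - 2)^2 is the minimal polynomial, and the product (x - 2)^3 is the characteristic polynomial.

x - 2, (x - 2)^2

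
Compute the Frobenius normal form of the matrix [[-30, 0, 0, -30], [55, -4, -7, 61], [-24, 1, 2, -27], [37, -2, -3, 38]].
The invariant factors of A (the non-unit diagonal entries of the Smith normal form of xI - A over ℚ[x]) are (x - 6)(x + 1)(x^2 - x - 5), each dividing the next. The characteristic polynomial is their product, (x - 6)(x + 1)(x^2 - x - 5).

The rational canonical form is the block-diagonal matrix of companion matrices C(f_i):
R = [[0, 0, 0, -30], [1, 0, 0, -31], [0, 1, 0, 6], [0, 0, 1, 6]].

Note the characteristic polynomial does not split into linear factors over ℚ, so A has no Jordan form over ℚ; the rational canonical form exists over any field.

R = [[0, 0, 0, -30], [1, 0, 0, -31], [0, 1, 0, 6], [0, 0, 1, 6]]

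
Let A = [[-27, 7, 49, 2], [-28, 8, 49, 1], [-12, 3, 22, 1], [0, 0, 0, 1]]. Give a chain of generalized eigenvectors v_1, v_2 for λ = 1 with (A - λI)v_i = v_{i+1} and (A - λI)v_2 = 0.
v_1 = [[0, 1, 0, 0]]^T, v_2 = [[7, 7, 3, 0]]^T

We seek v_1 ∈ ker((A - I)^2) \ ker(A - I), then set v_{i+1} = (A - I) v_i.

One such chain is v_1 = [[0, 1, 0, 0]]^T, v_2 = [[7, 7, 3, 0]]^T. Check: (A - I) v_2 = [[0, 0, 0, 0]]^T = 0.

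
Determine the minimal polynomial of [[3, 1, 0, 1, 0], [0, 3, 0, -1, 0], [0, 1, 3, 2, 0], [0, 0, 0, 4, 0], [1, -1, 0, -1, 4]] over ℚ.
The characteristic polynomial factors as (x - 4)^2(x - 3)^3. The minimal polynomial is ∏(x - λ)^{k_λ} where k_λ is the size of the largest Jordan block at λ.

For λ = 3: rank(A - 3I) = 3, and the largest Jordan block has size 2 (the smallest k with rank((A - 3I)^k) = rank((A - 3I)^(k+1))).
For λ = 4: rank(A - 4I) = 3, and the largest Jordan block has size 1 (the smallest k with rank((A - 4I)^k) = rank((A - 4I)^(k+1))).

So m_A(x) = (x - 4)(x - 3)^2.

m_A(x) = (x - 4)(x - 3)^2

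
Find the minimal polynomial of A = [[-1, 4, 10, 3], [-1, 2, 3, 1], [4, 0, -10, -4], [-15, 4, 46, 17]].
m_A(x) = (x - 2)^2

The characteristic polynomial factors as (x - 2)^4. The minimal polynomial is ∏(x - λ)^{k_λ} where k_λ is the size of the largest Jordan block at λ.

For λ = 2: rank(A - 2I) = 2, and the largest Jordan block has size 2 (the smallest k with rank((A - 2I)^k) = rank((A - 2I)^(k+1))).

So m_A(x) = (x - 2)^2.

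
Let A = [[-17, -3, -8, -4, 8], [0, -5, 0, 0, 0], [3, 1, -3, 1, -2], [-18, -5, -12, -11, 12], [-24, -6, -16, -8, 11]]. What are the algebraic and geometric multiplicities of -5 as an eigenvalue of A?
algebraic multiplicity 5, geometric multiplicity 3

The characteristic polynomial is (x + 5)^5, so the factor x + 5 appears with exponent 5: the algebraic multiplicity is 5.

rank(A + 5I) = 2, so the eigenspace has dimension 5 - 2 = 3: the geometric multiplicity is 3.

Since 3 < 5, A is not diagonalizable.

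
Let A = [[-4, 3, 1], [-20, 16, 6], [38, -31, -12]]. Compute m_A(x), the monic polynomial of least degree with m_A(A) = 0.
m_A(x) = x^3

The characteristic polynomial factors as x^3. The minimal polynomial is ∏(x - λ)^{k_λ} where k_λ is the size of the largest Jordan block at λ.

For λ = 0: rank(A) = 2, and the largest Jordan block has size 3 (the smallest k with rank(A^k) = rank(A^(k+1))).

So m_A(x) = x^3.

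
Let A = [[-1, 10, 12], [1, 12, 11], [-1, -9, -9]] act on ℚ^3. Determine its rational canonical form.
R = [[0, 0, 25], [1, 0, 10], [0, 1, 2]]

The invariant factors of A (the non-unit diagonal entries of the Smith normal form of xI - A over ℚ[x]) are (x - 5)(x^2 + 3x + 5), each dividing the next. The characteristic polynomial is their product, (x - 5)(x^2 + 3x + 5).

The rational canonical form is the block-diagonal matrix of companion matrices C(f_i):
R = [[0, 0, 25], [1, 0, 10], [0, 1, 2]].

Note the characteristic polynomial does not split into linear factors over ℚ, so A has no Jordan form over ℚ; the rational canonical form exists over any field.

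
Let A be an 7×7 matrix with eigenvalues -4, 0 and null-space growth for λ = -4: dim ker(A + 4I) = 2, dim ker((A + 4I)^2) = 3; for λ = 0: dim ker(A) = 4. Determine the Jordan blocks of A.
Jordan blocks: (-4, 2), (-4, 1), (0, 1), (0, 1), (0, 1), (0, 1)

λ = -4: successive nullity increments [2, 1] count blocks of size ≥ k; block sizes are [2, 1].
λ = 0: successive nullity increments [4] count blocks of size ≥ k; block sizes are [1, 1, 1, 1].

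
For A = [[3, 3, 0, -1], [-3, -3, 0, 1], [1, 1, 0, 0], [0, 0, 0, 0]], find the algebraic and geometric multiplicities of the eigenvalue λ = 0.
algebraic multiplicity 4, geometric multiplicity 2

The characteristic polynomial is x^4, so the factor x appears with exponent 4: the algebraic multiplicity is 4.

rank(A) = 2, so the eigenspace has dimension 4 - 2 = 2: the geometric multiplicity is 2.

Since 2 < 4, A is not diagonalizable.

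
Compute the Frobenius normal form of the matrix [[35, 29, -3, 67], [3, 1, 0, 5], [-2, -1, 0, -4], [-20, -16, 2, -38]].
R = [[0, 0, 0, 10], [1, 0, 0, 1], [0, 1, 0, -2], [0, 0, 1, -2]]

The invariant factors of A (the non-unit diagonal entries of the Smith normal form of xI - A over ℚ[x]) are (x + 2)(x^3 + 2x - 5), each dividing the next. The characteristic polynomial is their product, (x + 2)(x^3 + 2x - 5).

The rational canonical form is the block-diagonal matrix of companion matrices C(f_i):
R = [[0, 0, 0, 10], [1, 0, 0, 1], [0, 1, 0, -2], [0, 0, 1, -2]].

Note the characteristic polynomial does not split into linear factors over ℚ, so A has no Jordan form over ℚ; the rational canonical form exists over any field.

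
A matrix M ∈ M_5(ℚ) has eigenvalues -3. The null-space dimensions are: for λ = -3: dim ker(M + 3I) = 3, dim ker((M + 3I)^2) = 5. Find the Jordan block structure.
λ = -3: successive nullity increments [3, 2] count blocks of size ≥ k; block sizes are [2, 2, 1].

Jordan blocks: (-3, 2), (-3, 2), (-3, 1)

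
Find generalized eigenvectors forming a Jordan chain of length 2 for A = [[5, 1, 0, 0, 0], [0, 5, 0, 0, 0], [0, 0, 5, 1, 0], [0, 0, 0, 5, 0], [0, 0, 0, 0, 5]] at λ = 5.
v_1 = [[1, 1, 2, 0, 0]]^T, v_2 = [[1, 0, 0, 0, 0]]^T

We seek v_1 ∈ ker((A - 5I)^2) \ ker(A - 5I), then set v_{i+1} = (A - 5I) v_i.

One such chain is v_1 = [[1, 1, 2, 0, 0]]^T, v_2 = [[1, 0, 0, 0, 0]]^T. Check: (A - 5I) v_2 = [[0, 0, 0, 0, 0]]^T = 0.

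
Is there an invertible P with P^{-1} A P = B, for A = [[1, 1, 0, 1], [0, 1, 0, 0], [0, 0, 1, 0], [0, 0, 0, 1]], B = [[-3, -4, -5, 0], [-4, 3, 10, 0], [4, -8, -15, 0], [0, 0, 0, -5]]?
No.

trace(A) = 4 but trace(B) = -20. The trace is a similarity invariant, so A and B are not similar.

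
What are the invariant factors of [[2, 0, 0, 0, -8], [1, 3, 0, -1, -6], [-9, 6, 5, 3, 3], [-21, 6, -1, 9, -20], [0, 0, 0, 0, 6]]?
(x - 6)^3(x - 5)(x - 2)

The Jordan structure of A has elementary divisors (x - 2), (x - 5), (x - 6)^3. Arranging the block sizes at each eigenvalue in decreasing order and taking row products gives the invariant factors.

Invariant factors (smallest first, each dividing the next): (x - 6)^3(x - 5)(x - 2).

Check: the last factor (x - 6)^3(x - 5)(x - 2) is the minimal polynomial, and the product (x - 6)^3(x - 5)(x - 2) is the characteristic polynomial.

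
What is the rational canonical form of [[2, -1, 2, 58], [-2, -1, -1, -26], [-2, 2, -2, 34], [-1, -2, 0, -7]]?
The invariant factors of A (the non-unit diagonal entries of the Smith normal form of xI - A over ℚ[x]) are (x - 2)(x + 3)^2(x + 4), each dividing the next. The characteristic polynomial is their product, (x - 2)(x + 3)^2(x + 4).

The rational canonical form is the block-diagonal matrix of companion matrices C(f_i):
R = [[0, 0, 0, 72], [1, 0, 0, 30], [0, 1, 0, -13], [0, 0, 1, -8]].

R = [[0, 0, 0, 72], [1, 0, 0, 30], [0, 1, 0, -13], [0, 0, 1, -8]]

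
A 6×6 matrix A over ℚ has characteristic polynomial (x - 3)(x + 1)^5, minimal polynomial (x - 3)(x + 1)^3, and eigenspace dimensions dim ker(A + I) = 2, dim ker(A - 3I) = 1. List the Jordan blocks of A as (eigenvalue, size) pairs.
λ = -1: algebraic multiplicity 5 (exponent in χ_A), largest block size 3 (exponent in m_A), 2 blocks (geometric multiplicity). These force block sizes [3, 2].
λ = 3: algebraic multiplicity 1 (exponent in χ_A), largest block size 1 (exponent in m_A), 1 block (geometric multiplicity). This forces block sizes [1].

Jordan blocks: (-1, 3), (-1, 2), (3, 1)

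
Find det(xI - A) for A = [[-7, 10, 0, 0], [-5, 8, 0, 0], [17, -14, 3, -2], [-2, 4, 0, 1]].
χ_A(x) = (x - 3)^2(x - 1)(x + 2)

xI - A = [[x + 7, -10, 0, 0], [5, x - 8, 0, 0], [-17, 14, x - 3, 2], [2, -4, 0, x - 1]].

Expanding det(xI - A) along the first row:
det(xI - A) = + (x + 7)·det([[x - 8, 0, 0], [14, x - 3, 2], [-4, 0, x - 1]]) - (-10)·det([[5, 0, 0], [-17, x - 3, 2], [2, 0, x - 1]]) + (0)·det([[5, x - 8, 0], [-17, 14, 2], [2, -4, x - 1]]) - (0)·det([[5, x - 8, 0], [-17, 14, x - 3], [2, -4, 0]]).

Evaluating gives χ_A(x) = x^4 - 5x^3 + x^2 + 21x - 18 = (x - 3)^2(x - 1)(x + 2).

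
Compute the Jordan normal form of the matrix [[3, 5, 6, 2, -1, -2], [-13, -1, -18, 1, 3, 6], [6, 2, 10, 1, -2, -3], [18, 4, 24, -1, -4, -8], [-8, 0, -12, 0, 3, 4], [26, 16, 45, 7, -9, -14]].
J = [[-2, 1, 0, 0, 0, 0], [0, -2, 0, 0, 0, 0], [0, 0, 1, 1, 0, 0], [0, 0, 0, 1, 1, 0], [0, 0, 0, 0, 1, 0], [0, 0, 0, 0, 0, 1]]

The characteristic polynomial is det(xI - A) = (x - 1)^4(x + 2)^2, so the eigenvalues are -2 (algebraic multiplicity 2), 1 (algebraic multiplicity 4).

For λ = -2: rank(A + 2I) = 5, rank((A + 2I)^2) = 4. The eigenspace has dimension 6 - 5 = 1, so there is 1 Jordan block; the rank sequence gives block sizes [2].

For λ = 1: rank(A - I) = 4, rank((A - I)^2) = 3, rank((A - I)^3) = 2. The eigenspace has dimension 6 - 4 = 2, so there are 2 Jordan blocks; the rank sequence gives block sizes [3, 1].

Assembling the blocks gives the Jordan form J above.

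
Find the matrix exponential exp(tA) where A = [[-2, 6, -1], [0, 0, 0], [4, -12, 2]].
A has Jordan form J = [[0, 1, 0], [0, 0, 0], [0, 0, 0]] with A = PJP^{-1}, so e^{tA} = P e^{tJ} P^{-1}.

For a Jordan block J_k(λ), e^{tJ_k(λ)} = e^{λt} · (I + tN + t^2 N^2/2! + ... + t^{k-1} N^{k-1}/(k-1)!) where N is the nilpotent superdiagonal part.

Assembling the blocks and conjugating back gives the entries of e^{tA} as shown above.

e^{tA} = [[1 - 2*t, 6*t, -t], [0, 1, 0], [4*t, -12*t, 2*t + 1]]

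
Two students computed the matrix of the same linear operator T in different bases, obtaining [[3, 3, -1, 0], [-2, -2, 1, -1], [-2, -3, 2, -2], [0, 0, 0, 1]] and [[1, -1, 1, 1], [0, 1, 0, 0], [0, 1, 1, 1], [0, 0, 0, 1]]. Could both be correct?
Two matrices over a field are similar if and only if they have the same invariant factors.

Both A and B have characteristic polynomial (x - 1)^4 and minimal polynomial (x - 1)^3. Computing further, both have invariant factors x - 1, (x - 1)^3. Hence A and B are similar.

Yes.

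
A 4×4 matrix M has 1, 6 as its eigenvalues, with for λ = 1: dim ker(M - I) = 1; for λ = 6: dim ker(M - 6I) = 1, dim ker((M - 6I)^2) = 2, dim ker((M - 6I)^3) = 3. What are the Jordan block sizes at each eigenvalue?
λ = 1: successive nullity increments [1] count blocks of size ≥ k; block sizes are [1].
λ = 6: successive nullity increments [1, 1, 1] count blocks of size ≥ k; block sizes are [3].

Jordan blocks: (1, 1), (6, 3)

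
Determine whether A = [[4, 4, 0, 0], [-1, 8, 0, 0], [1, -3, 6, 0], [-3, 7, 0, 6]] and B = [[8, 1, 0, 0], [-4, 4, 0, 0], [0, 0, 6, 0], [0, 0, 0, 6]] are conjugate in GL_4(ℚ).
No.

Both have characteristic polynomial (x - 6)^4, but the minimal polynomial of A is (x - 6)^3 while the minimal polynomial of B is (x - 6)^2. The minimal polynomial is a similarity invariant, so A and B are not similar.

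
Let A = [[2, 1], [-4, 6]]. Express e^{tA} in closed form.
e^{tA} = [[(1 - 2*t)*e^{4*t}, t*e^{4*t}], [-4*t*e^{4*t}, (2*t + 1)*e^{4*t}]]

A has Jordan form J = [[4, 1], [0, 4]] with A = PJP^{-1}, so e^{tA} = P e^{tJ} P^{-1}.

For a Jordan block J_k(λ), e^{tJ_k(λ)} = e^{λt} · (I + tN + t^2 N^2/2! + ... + t^{k-1} N^{k-1}/(k-1)!) where N is the nilpotent superdiagonal part.

Assembling the blocks and conjugating back gives the entries of e^{tA} as shown above.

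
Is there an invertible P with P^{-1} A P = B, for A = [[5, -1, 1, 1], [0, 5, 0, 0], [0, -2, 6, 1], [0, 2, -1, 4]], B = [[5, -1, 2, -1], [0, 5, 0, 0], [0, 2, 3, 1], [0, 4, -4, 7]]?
Two matrices over a field are similar if and only if they have the same invariant factors.

Both A and B have characteristic polynomial (x - 5)^4 and minimal polynomial (x - 5)^2. Computing further, both have invariant factors (x - 5)^2, (x - 5)^2. Hence A and B are similar.

Yes.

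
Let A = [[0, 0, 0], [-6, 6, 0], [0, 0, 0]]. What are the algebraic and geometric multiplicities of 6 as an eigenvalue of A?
algebraic multiplicity 1, geometric multiplicity 1

The characteristic polynomial is x^2(x - 6), so the factor x - 6 appears with exponent 1: the algebraic multiplicity is 1.

rank(A - 6I) = 2, so the eigenspace has dimension 3 - 2 = 1: the geometric multiplicity is 1.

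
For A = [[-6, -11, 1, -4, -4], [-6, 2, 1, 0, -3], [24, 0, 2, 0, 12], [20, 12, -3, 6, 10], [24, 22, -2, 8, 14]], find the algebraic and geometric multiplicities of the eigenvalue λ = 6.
algebraic multiplicity 2, geometric multiplicity 1

The characteristic polynomial is (x - 6)^2(x - 2)^3, so the factor x - 6 appears with exponent 2: the algebraic multiplicity is 2.

rank(A - 6I) = 4, so the eigenspace has dimension 5 - 4 = 1: the geometric multiplicity is 1.

Since 1 < 2, A is not diagonalizable.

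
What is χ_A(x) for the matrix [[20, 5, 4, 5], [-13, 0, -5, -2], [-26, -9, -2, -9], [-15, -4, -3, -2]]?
xI - A = [[x - 20, -5, -4, -5], [13, x, 5, 2], [26, 9, x + 2, 9], [15, 4, 3, x + 2]].

Expanding det(xI - A) along the first row:
det(xI - A) = + (x - 20)·det([[x, 5, 2], [9, x + 2, 9], [4, 3, x + 2]]) - (-5)·det([[13, 5, 2], [26, x + 2, 9], [15, 3, x + 2]]) + (-4)·det([[13, x, 2], [26, 9, 9], [15, 4, x + 2]]) - (-5)·det([[13, x, 5], [26, 9, x + 2], [15, 4, 3]]).

Evaluating gives χ_A(x) = x^4 - 16x^3 + 88x^2 - 192x + 144 = (x - 6)^2(x - 2)^2.

χ_A(x) = (x - 6)^2(x - 2)^2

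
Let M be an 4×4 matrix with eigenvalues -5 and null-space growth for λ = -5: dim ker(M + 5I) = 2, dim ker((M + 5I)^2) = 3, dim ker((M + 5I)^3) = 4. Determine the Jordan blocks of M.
Jordan blocks: (-5, 3), (-5, 1)

λ = -5: successive nullity increments [2, 1, 1] count blocks of size ≥ k; block sizes are [3, 1].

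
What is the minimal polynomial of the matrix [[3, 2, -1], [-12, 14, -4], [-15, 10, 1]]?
m_A(x) = (x - 6)^2

The characteristic polynomial factors as (x - 6)^3. The minimal polynomial is ∏(x - λ)^{k_λ} where k_λ is the size of the largest Jordan block at λ.

For λ = 6: rank(A - 6I) = 1, and the largest Jordan block has size 2 (the smallest k with rank((A - 6I)^k) = rank((A - 6I)^(k+1))).

So m_A(x) = (x - 6)^2.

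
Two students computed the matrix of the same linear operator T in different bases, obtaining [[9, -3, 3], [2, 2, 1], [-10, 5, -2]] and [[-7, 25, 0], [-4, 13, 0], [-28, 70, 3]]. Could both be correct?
Two matrices over a field are similar if and only if they have the same invariant factors.

Both A and B have characteristic polynomial (x - 3)^3 and minimal polynomial (x - 3)^2. Computing further, both have invariant factors x - 3, (x - 3)^2. Hence A and B are similar.

Yes.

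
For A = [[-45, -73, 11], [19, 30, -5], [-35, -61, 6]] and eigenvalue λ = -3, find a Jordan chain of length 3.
v_1 = [[0, 0, 1]]^T, v_2 = [[11, -5, 9]]^T, v_3 = [[2, -1, 1]]^T

We seek v_1 ∈ ker((A + 3I)^3) \ ker((A + 3I)^2), then set v_{i+1} = (A + 3I) v_i.

One such chain is v_1 = [[0, 0, 1]]^T, v_2 = [[11, -5, 9]]^T, v_3 = [[2, -1, 1]]^T. Check: (A + 3I) v_3 = [[0, 0, 0]]^T = 0.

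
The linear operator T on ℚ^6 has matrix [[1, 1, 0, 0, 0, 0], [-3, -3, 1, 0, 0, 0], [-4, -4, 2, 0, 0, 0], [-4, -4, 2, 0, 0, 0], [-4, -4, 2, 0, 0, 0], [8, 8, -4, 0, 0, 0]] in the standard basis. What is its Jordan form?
The characteristic polynomial is det(xI - A) = x^6, so the eigenvalues are 0 (algebraic multiplicity 6).

For λ = 0: rank(A) = 2, rank(A^2) = 1, rank(A^3) = 0. The eigenspace has dimension 6 - 2 = 4, so there are 4 Jordan blocks; the rank sequence gives block sizes [3, 1, 1, 1].

Assembling the blocks gives the Jordan form J above.

J = [[0, 1, 0, 0, 0, 0], [0, 0, 1, 0, 0, 0], [0, 0, 0, 0, 0, 0], [0, 0, 0, 0, 0, 0], [0, 0, 0, 0, 0, 0], [0, 0, 0, 0, 0, 0]]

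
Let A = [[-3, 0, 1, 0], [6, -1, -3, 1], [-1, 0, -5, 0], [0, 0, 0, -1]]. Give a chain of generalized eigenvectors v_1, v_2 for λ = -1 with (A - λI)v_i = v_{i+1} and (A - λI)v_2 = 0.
We seek v_1 ∈ ker((A + I)^2) \ ker(A + I), then set v_{i+1} = (A + I) v_i.

One such chain is v_1 = [[0, 0, 0, 1]]^T, v_2 = [[0, 1, 0, 0]]^T. Check: (A + I) v_2 = [[0, 0, 0, 0]]^T = 0.

v_1 = [[0, 0, 0, 1]]^T, v_2 = [[0, 1, 0, 0]]^T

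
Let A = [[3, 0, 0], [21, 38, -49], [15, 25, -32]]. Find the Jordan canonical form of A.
The characteristic polynomial is det(xI - A) = (x - 3)^3, so the eigenvalues are 3 (algebraic multiplicity 3).

For λ = 3: rank(A - 3I) = 1, rank((A - 3I)^2) = 0. The eigenspace has dimension 3 - 1 = 2, so there are 2 Jordan blocks; the rank sequence gives block sizes [2, 1].

Assembling the blocks gives the Jordan form J above.

J = [[3, 1, 0], [0, 3, 0], [0, 0, 3]]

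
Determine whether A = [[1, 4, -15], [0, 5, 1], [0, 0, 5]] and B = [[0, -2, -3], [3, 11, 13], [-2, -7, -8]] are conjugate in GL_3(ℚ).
trace(A) = 11 but trace(B) = 3. The trace is a similarity invariant, so A and B are not similar.

No.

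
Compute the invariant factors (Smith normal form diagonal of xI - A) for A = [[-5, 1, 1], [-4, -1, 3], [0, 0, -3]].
(x + 3)^3

The Jordan structure of A has elementary divisors (x + 3)^3. Arranging the block sizes at each eigenvalue in decreasing order and taking row products gives the invariant factors.

Invariant factors (smallest first, each dividing the next): (x + 3)^3.

Check: the last factor (x + 3)^3 is the minimal polynomial, and the product (x + 3)^3 is the characteristic polynomial.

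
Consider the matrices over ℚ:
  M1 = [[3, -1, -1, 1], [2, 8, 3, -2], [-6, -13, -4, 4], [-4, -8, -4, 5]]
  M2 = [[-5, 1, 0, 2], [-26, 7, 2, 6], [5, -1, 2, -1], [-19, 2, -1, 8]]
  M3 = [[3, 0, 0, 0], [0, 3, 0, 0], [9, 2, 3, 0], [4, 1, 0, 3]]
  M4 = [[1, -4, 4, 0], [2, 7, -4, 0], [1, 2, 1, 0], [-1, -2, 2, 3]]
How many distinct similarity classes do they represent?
Characteristic polynomials: χ_{M1} = (x - 3)^4, χ_{M2} = (x - 3)^4, χ_{M3} = (x - 3)^4, χ_{M4} = (x - 3)^4.

{M1, M2, M3}: invariant factors (x - 3)^2, (x - 3)^2.

{M4}: invariant factors x - 3, x - 3, (x - 3)^2.

Matrices are similar if and only if their invariant-factor lists agree; the partition into similarity classes is {M1, M2, M3}, {M4}.

2 classes: {M1, M2, M3}, {M4}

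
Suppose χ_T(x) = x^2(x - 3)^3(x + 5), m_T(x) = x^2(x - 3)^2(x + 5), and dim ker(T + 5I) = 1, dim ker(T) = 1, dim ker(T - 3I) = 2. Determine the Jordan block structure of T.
λ = -5: algebraic multiplicity 1 (exponent in χ_T), largest block size 1 (exponent in m_T), 1 block (geometric multiplicity). This forces block sizes [1].
λ = 0: algebraic multiplicity 2 (exponent in χ_T), largest block size 2 (exponent in m_T), 1 block (geometric multiplicity). This forces block sizes [2].
λ = 3: algebraic multiplicity 3 (exponent in χ_T), largest block size 2 (exponent in m_T), 2 blocks (geometric multiplicity). These force block sizes [2, 1].

Jordan blocks: (-5, 1), (0, 2), (3, 2), (3, 1)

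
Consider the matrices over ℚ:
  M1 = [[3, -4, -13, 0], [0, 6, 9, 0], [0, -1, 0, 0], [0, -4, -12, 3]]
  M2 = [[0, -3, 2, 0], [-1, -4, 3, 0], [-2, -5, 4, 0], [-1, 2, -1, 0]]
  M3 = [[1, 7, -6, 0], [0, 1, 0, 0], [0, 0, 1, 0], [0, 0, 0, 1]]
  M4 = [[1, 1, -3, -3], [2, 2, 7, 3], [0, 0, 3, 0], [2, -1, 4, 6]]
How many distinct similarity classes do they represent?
3 classes: {M1, M4}, {M2}, {M3}

Characteristic polynomials: χ_{M1} = (x - 3)^4, χ_{M2} = x^4, χ_{M3} = (x - 1)^4, χ_{M4} = (x - 3)^4.

{M1, M4}: invariant factors x - 3, (x - 3)^3.

{M2}: invariant factors x, x^3.

{M3}: invariant factors x - 1, x - 1, (x - 1)^2.

Matrices are similar if and only if their invariant-factor lists agree; the partition into similarity classes is {M1, M4}, {M2}, {M3}.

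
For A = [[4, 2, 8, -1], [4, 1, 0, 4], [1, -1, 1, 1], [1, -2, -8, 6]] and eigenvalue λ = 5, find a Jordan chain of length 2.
We seek v_1 ∈ ker((A - 5I)^2) \ ker(A - 5I), then set v_{i+1} = (A - 5I) v_i.

One such chain is v_1 = [[0, 1, 0, 1]]^T, v_2 = [[1, 0, 0, -1]]^T. Check: (A - 5I) v_2 = [[0, 0, 0, 0]]^T = 0.

v_1 = [[0, 1, 0, 1]]^T, v_2 = [[1, 0, 0, -1]]^T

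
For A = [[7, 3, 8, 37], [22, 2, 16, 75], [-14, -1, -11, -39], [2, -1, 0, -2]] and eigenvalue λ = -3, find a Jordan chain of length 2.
We seek v_1 ∈ ker((A + 3I)^2) \ ker(A + 3I), then set v_{i+1} = (A + 3I) v_i.

One such chain is v_1 = [[1, 1, -2, 0]]^T, v_2 = [[-3, -5, 1, 1]]^T. Check: (A + 3I) v_2 = [[0, 0, 0, 0]]^T = 0.

v_1 = [[1, 1, -2, 0]]^T, v_2 = [[-3, -5, 1, 1]]^T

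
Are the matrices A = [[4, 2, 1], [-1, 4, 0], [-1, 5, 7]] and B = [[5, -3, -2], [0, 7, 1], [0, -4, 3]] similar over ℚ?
Yes.

Two matrices over a field are similar if and only if they have the same invariant factors.

Both A and B have characteristic polynomial (x - 5)^3 and minimal polynomial (x - 5)^3. Computing further, both have invariant factors (x - 5)^3. Hence A and B are similar.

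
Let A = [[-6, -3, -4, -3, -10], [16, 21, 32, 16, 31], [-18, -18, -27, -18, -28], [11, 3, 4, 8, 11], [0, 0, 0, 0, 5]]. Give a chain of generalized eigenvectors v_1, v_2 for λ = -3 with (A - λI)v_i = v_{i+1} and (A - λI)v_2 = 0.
We seek v_1 ∈ ker((A + 3I)^2) \ ker(A + 3I), then set v_{i+1} = (A + 3I) v_i.

One such chain is v_1 = [[0, -3, 2, 0, 0]]^T, v_2 = [[1, -8, 6, -1, 0]]^T. Check: (A + 3I) v_2 = [[0, 0, 0, 0, 0]]^T = 0.

v_1 = [[0, -3, 2, 0, 0]]^T, v_2 = [[1, -8, 6, -1, 0]]^T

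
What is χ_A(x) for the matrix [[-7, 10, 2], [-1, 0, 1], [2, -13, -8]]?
xI - A = [[x + 7, -10, -2], [1, x, -1], [-2, 13, x + 8]].

Expanding det(xI - A) along the first row:
det(xI - A) = + (x + 7)·det([[x, -1], [13, x + 8]]) - (-10)·det([[1, -1], [-2, x + 8]]) + (-2)·det([[1, x], [-2, 13]]).

Evaluating gives χ_A(x) = x^3 + 15x^2 + 75x + 125 = (x + 5)^3.

χ_A(x) = (x + 5)^3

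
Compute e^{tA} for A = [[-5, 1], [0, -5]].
e^{tA} = [[e^{-5*t}, t*e^{-5*t}], [0, e^{-5*t}]]

A has Jordan form J = [[-5, 1], [0, -5]] with A = PJP^{-1}, so e^{tA} = P e^{tJ} P^{-1}.

For a Jordan block J_k(λ), e^{tJ_k(λ)} = e^{λt} · (I + tN + t^2 N^2/2! + ... + t^{k-1} N^{k-1}/(k-1)!) where N is the nilpotent superdiagonal part.

Assembling the blocks and conjugating back gives the entries of e^{tA} as shown above.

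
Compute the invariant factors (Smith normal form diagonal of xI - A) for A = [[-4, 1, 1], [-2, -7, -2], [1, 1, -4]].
x + 5, (x + 5)^2

The Jordan structure of A has elementary divisors (x + 5)^2, (x + 5). Arranging the block sizes at each eigenvalue in decreasing order and taking row products gives the invariant factors.

Invariant factors (smallest first, each dividing the next): x + 5, (x + 5)^2.

Check: the last factor (x + 5)^2 is the minimal polynomial, and the product (x + 5)^3 is the characteristic polynomial.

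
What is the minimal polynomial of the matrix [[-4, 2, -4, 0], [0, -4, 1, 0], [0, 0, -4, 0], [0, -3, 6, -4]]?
m_A(x) = (x + 4)^3

The characteristic polynomial factors as (x + 4)^4. The minimal polynomial is ∏(x - λ)^{k_λ} where k_λ is the size of the largest Jordan block at λ.

For λ = -4: rank(A + 4I) = 2, and the largest Jordan block has size 3 (the smallest k with rank((A + 4I)^k) = rank((A + 4I)^(k+1))).

So m_A(x) = (x + 4)^3.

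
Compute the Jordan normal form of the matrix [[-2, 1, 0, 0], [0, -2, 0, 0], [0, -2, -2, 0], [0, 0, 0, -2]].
J = [[-2, 1, 0, 0], [0, -2, 0, 0], [0, 0, -2, 0], [0, 0, 0, -2]]

The characteristic polynomial is det(xI - A) = (x + 2)^4, so the eigenvalues are -2 (algebraic multiplicity 4).

For λ = -2: rank(A + 2I) = 1, rank((A + 2I)^2) = 0. The eigenspace has dimension 4 - 1 = 3, so there are 3 Jordan blocks; the rank sequence gives block sizes [2, 1, 1].

Assembling the blocks gives the Jordan form J above.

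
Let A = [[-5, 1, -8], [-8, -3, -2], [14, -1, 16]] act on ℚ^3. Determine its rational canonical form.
The invariant factors of A (the non-unit diagonal entries of the Smith normal form of xI - A over ℚ[x]) are (x - 5)^2(x + 2), each dividing the next. The characteristic polynomial is their product, (x - 5)^2(x + 2).

The rational canonical form is the block-diagonal matrix of companion matrices C(f_i):
R = [[0, 0, -50], [1, 0, -5], [0, 1, 8]].

R = [[0, 0, -50], [1, 0, -5], [0, 1, 8]]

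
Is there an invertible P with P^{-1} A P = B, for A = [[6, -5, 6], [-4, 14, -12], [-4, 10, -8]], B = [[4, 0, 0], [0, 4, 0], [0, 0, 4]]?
Both have characteristic polynomial (x - 4)^3, but the minimal polynomial of A is (x - 4)^2 while the minimal polynomial of B is x - 4. The minimal polynomial is a similarity invariant, so A and B are not similar.

No.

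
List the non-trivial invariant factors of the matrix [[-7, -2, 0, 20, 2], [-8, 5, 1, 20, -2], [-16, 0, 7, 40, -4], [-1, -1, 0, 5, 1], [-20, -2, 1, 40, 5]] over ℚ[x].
The Jordan structure of A has elementary divisors (x + 5), (x - 5)^2, (x - 5)^2. Arranging the block sizes at each eigenvalue in decreasing order and taking row products gives the invariant factors.

Invariant factors (smallest first, each dividing the next): (x - 5)^2, (x - 5)^2(x + 5).

Check: the last factor (x - 5)^2(x + 5) is the minimal polynomial, and the product (x - 5)^4(x + 5) is the characteristic polynomial.

(x - 5)^2, (x - 5)^2(x + 5)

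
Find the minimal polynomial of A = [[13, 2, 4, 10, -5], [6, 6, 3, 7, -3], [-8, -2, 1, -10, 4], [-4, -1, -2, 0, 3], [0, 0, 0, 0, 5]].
The characteristic polynomial factors as (x - 5)^5. The minimal polynomial is ∏(x - λ)^{k_λ} where k_λ is the size of the largest Jordan block at λ.

For λ = 5: rank(A - 5I) = 3, and the largest Jordan block has size 3 (the smallest k with rank((A - 5I)^k) = rank((A - 5I)^(k+1))).

So m_A(x) = (x - 5)^3.

m_A(x) = (x - 5)^3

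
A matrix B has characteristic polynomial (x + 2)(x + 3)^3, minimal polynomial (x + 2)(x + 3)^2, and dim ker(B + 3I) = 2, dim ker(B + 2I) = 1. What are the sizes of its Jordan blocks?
λ = -3: algebraic multiplicity 3 (exponent in χ_B), largest block size 2 (exponent in m_B), 2 blocks (geometric multiplicity). These force block sizes [2, 1].
λ = -2: algebraic multiplicity 1 (exponent in χ_B), largest block size 1 (exponent in m_B), 1 block (geometric multiplicity). This forces block sizes [1].

Jordan blocks: (-3, 2), (-3, 1), (-2, 1)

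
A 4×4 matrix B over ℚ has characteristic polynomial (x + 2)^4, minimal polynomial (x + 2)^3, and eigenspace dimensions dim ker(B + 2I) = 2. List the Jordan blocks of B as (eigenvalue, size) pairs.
λ = -2: algebraic multiplicity 4 (exponent in χ_B), largest block size 3 (exponent in m_B), 2 blocks (geometric multiplicity). These force block sizes [3, 1].

Jordan blocks: (-2, 3), (-2, 1)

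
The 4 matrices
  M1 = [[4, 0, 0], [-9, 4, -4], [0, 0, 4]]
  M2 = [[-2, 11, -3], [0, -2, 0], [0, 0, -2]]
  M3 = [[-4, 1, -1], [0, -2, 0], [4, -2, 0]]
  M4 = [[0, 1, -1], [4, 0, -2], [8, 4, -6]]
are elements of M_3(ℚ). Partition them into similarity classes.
2 classes: {M1}, {M2, M3, M4}

Characteristic polynomials: χ_{M1} = (x - 4)^3, χ_{M2} = (x + 2)^3, χ_{M3} = (x + 2)^3, χ_{M4} = (x + 2)^3.

{M1}: invariant factors x - 4, (x - 4)^2.

{M2, M3, M4}: invariant factors x + 2, (x + 2)^2.

Matrices are similar if and only if their invariant-factor lists agree; the partition into similarity classes is {M1}, {M2, M3, M4}.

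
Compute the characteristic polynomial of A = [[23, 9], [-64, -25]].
xI - A = [[x - 23, -9], [64, x + 25]].

Expanding det(xI - A) along the first row:
det(xI - A) = + (x - 23)·det([[x + 25]]) - (-9)·det([[64]]).

Evaluating gives χ_A(x) = x^2 + 2x + 1 = (x + 1)^2.

χ_A(x) = (x + 1)^2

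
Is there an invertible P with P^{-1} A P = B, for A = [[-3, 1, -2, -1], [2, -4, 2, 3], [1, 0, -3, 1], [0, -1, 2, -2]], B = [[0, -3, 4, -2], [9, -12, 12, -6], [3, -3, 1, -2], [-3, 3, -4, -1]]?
No.

Both have characteristic polynomial (x + 3)^4 and minimal polynomial (x + 3)^2. But rank(A + 3I) = 2 for A while rank(B + 3I) = 1 for B, so the number of Jordan blocks at λ = -3 differs. A and B are not similar.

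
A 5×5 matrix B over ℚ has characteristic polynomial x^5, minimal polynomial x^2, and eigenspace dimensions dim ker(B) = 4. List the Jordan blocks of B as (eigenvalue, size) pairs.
Jordan blocks: (0, 2), (0, 1), (0, 1), (0, 1)

λ = 0: algebraic multiplicity 5 (exponent in χ_B), largest block size 2 (exponent in m_B), 4 blocks (geometric multiplicity). These force block sizes [2, 1, 1, 1].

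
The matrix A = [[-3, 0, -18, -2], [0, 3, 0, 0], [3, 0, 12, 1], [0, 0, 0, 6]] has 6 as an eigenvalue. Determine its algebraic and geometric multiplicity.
The characteristic polynomial is (x - 6)^2(x - 3)^2, so the factor x - 6 appears with exponent 2: the algebraic multiplicity is 2.

rank(A - 6I) = 3, so the eigenspace has dimension 4 - 3 = 1: the geometric multiplicity is 1.

Since 1 < 2, A is not diagonalizable.

algebraic multiplicity 2, geometric multiplicity 1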